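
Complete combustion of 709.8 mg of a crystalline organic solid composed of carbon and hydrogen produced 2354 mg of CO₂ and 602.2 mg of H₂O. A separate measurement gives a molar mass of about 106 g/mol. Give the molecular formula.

C8H10

mol C = 2.354 g CO₂ ÷ 44.009 g/mol = 0.053489 mol
mol H = 2 × 0.6022 g H₂O ÷ 18.015 g/mol = 0.066855 mol
Divide by the smallest (0.053489 mol): C 1.000, H 1.250
Multiplying each by 4 gives whole numbers: C 4.00, H 5.00
Empirical formula: C4H5
Empirical-formula mass = 53.08 g/mol; 106 ÷ 53.08 ≈ 2, so the molecular formula is C8H10.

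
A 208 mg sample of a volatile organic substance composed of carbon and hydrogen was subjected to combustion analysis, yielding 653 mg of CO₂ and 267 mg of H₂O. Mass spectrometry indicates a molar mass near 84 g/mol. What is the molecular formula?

mol C = 0.653 g CO₂ ÷ 44.009 g/mol = 0.01484 mol
mol H = 2 × 0.267 g H₂O ÷ 18.015 g/mol = 0.02964 mol
Divide by the smallest (0.01484 mol): C 1.000, H 1.998
Empirical formula: CH2
Empirical-formula mass = 14.03 g/mol; 84 ÷ 14.03 ≈ 6, so the molecular formula is C6H12.

C6H12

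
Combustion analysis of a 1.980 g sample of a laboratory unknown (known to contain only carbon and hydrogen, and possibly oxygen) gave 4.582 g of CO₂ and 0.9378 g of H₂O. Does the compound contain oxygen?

yes

mol C = 4.582 g CO₂ ÷ 44.009 g/mol = 0.10412 mol
mol H = 2 × 0.9378 g H₂O ÷ 18.015 g/mol = 0.10411 mol
C and H account for only 1.3555 g of the 1.980 g sample; the remaining 0.62453 g must be oxygen.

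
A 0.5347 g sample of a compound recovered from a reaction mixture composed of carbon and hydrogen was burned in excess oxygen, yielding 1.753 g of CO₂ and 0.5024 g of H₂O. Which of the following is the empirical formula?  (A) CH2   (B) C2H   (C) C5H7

(C) C5H7

mol C = 1.753 g CO₂ ÷ 44.009 g/mol = 0.039833 mol
mol H = 2 × 0.5024 g H₂O ÷ 18.015 g/mol = 0.055776 mol
Divide by the smallest (0.039833 mol): C 1.000, H 1.400
Multiplying each by 5 gives whole numbers: C 5.00, H 7.00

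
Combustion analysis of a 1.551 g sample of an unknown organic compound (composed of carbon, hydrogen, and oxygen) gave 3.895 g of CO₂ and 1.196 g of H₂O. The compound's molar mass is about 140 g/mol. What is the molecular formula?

C8H12O2

mol C = 3.895 g CO₂ ÷ 44.009 g/mol = 0.088505 mol
mol H = 2 × 1.196 g H₂O ÷ 18.015 g/mol = 0.13278 mol
mass O = 1.551 − (1.0630 + 0.13384) = 0.35413 g → mol O = 0.35413 ÷ 15.999 = 0.022135 mol
Divide by the smallest (0.022135 mol): C 3.998, H 5.999, O 1.000
Empirical formula: C4H6O
Empirical-formula mass = 70.09 g/mol; 140 ÷ 70.09 ≈ 2, so the molecular formula is C8H12O2.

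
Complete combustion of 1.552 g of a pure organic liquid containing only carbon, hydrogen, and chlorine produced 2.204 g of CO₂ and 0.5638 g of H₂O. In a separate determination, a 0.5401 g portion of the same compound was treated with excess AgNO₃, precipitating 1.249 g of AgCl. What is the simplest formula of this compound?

mol C = 2.204 g CO₂ ÷ 44.009 g/mol = 0.050081 mol
mol H = 2 × 0.5638 g H₂O ÷ 18.015 g/mol = 0.062592 mol
From the AgCl data: mol Cl per gram of compound = (1.249 ÷ 143.318) ÷ 0.5401 = 0.016136 mol/g, so in the 1.552 g combustion sample mol Cl = 0.025043 mol
Divide by the smallest (0.025043 mol): C 2.000, H 2.499, Cl 1.000
Multiplying each by 2 gives whole numbers: C 4.00, H 5.00, Cl 2.00

C4H5Cl2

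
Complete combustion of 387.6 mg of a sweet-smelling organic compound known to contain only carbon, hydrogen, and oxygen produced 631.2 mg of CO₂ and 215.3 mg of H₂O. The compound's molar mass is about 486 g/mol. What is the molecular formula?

mol C = 0.6312 g CO₂ ÷ 44.009 g/mol = 0.014343 mol
mol H = 2 × 0.2153 g H₂O ÷ 18.015 g/mol = 0.023902 mol
mass O = 0.3876 − (0.17227 + 0.024094) = 0.19124 g → mol O = 0.19124 ÷ 15.999 = 0.011953 mol
Divide by the smallest (0.011953 mol): C 1.200, H 2.000, O 1.000
Multiplying each by 5 gives whole numbers: C 6.00, H 10.00, O 5.00
Empirical formula: C6H10O5
Empirical-formula mass = 162.14 g/mol; 486 ÷ 162.14 ≈ 3, so the molecular formula is C18H30O15.

C18H30O15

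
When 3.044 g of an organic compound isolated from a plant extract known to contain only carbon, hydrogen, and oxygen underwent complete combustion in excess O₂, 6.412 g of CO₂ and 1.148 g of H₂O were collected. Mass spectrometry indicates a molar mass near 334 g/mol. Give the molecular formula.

C16H14O8

mol C = 6.412 g CO₂ ÷ 44.009 g/mol = 0.14570 mol
mol H = 2 × 1.148 g H₂O ÷ 18.015 g/mol = 0.12745 mol
mass O = 3.044 − (1.7500 + 0.12847) = 1.1656 g → mol O = 1.1656 ÷ 15.999 = 0.072852 mol
Divide by the smallest (0.072852 mol): C 2.000, H 1.749, O 1.000
Multiplying each by 4 gives whole numbers: C 8.00, H 7.00, O 4.00
Empirical formula: C8H7O4
Empirical-formula mass = 167.14 g/mol; 334 ÷ 167.14 ≈ 2, so the molecular formula is C16H14O8.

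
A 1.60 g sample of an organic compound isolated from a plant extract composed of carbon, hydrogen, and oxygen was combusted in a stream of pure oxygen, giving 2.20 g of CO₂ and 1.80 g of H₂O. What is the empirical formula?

mol C = 2.20 g CO₂ ÷ 44.009 g/mol = 0.04999 mol
mol H = 2 × 1.80 g H₂O ÷ 18.015 g/mol = 0.1998 mol
mass O = 1.60 − (0.6004 + 0.2014) = 0.7981 g → mol O = 0.7981 ÷ 15.999 = 0.04989 mol
Divide by the smallest (0.04989 mol): C 1.002, H 4.006, O 1.000

CH4O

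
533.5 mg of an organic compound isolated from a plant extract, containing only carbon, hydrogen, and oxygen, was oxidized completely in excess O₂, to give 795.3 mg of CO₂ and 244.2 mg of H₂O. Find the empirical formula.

mol C = 0.7953 g CO₂ ÷ 44.009 g/mol = 0.018071 mol
mol H = 2 × 0.2442 g H₂O ÷ 18.015 g/mol = 0.027111 mol
mass O = 0.5335 − (0.21705 + 0.027328) = 0.28912 g → mol O = 0.28912 ÷ 15.999 = 0.018071 mol
Divide by the smallest (0.018071 mol): C 1.000, H 1.500, O 1.000
Multiplying each by 2 gives whole numbers: C 2.00, H 3.00, O 2.00

C2H3O2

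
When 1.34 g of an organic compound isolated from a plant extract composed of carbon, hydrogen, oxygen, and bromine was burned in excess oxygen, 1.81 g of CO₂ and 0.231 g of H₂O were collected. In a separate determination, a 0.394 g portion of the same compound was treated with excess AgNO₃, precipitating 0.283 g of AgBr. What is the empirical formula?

C8H5BrO5

mol C = 1.81 g CO₂ ÷ 44.009 g/mol = 0.04113 mol
mol H = 2 × 0.231 g H₂O ÷ 18.015 g/mol = 0.02565 mol
From the AgBr data: mol Br per gram of compound = (0.283 ÷ 187.772) ÷ 0.394 = 0.003825 mol/g, so in the 1.34 g combustion sample mol Br = 0.005126 mol
mass O = 1.34 − (0.4940 + 0.02585 + 0.4096) = 0.4106 g → mol O = 0.4106 ÷ 15.999 = 0.02566 mol
Divide by the smallest (0.005126 mol): C 8.024, H 5.003, Br 1.000, O 5.007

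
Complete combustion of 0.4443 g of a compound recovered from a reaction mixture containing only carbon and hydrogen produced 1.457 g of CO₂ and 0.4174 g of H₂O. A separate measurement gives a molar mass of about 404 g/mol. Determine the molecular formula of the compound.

mol C = 1.457 g CO₂ ÷ 44.009 g/mol = 0.033107 mol
mol H = 2 × 0.4174 g H₂O ÷ 18.015 g/mol = 0.046339 mol
Divide by the smallest (0.033107 mol): C 1.000, H 1.400
Multiplying each by 5 gives whole numbers: C 5.00, H 7.00
Empirical formula: C5H7
Empirical-formula mass = 67.11 g/mol; 404 ÷ 67.11 ≈ 6, so the molecular formula is C30H42.

C30H42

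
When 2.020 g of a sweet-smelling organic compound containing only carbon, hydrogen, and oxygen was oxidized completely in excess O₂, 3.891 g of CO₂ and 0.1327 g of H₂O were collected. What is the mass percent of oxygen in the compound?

46.69%

mol C = 3.891 g CO₂ ÷ 44.009 g/mol = 0.088414 mol
mol H = 2 × 0.1327 g H₂O ÷ 18.015 g/mol = 0.014732 mol
mass O = 2.020 − (1.0619 + 0.014850) = 0.94321 g → mol O = 0.94321 ÷ 15.999 = 0.058954 mol
mass % O = 0.94321 g ÷ 2.020 g × 100%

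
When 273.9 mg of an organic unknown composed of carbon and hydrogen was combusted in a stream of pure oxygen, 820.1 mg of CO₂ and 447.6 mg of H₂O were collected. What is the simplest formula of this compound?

mol C = 0.8201 g CO₂ ÷ 44.009 g/mol = 0.018635 mol
mol H = 2 × 0.4476 g H₂O ÷ 18.015 g/mol = 0.049692 mol
Divide by the smallest (0.018635 mol): C 1.000, H 2.667
Multiplying each by 3 gives whole numbers: C 3.00, H 8.00

C3H8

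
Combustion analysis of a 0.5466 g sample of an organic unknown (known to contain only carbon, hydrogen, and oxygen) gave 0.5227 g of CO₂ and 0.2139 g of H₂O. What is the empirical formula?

mol C = 0.5227 g CO₂ ÷ 44.009 g/mol = 0.011877 mol
mol H = 2 × 0.2139 g H₂O ÷ 18.015 g/mol = 0.023747 mol
mass O = 0.5466 − (0.14266 + 0.023937) = 0.38001 g → mol O = 0.38001 ÷ 15.999 = 0.023752 mol
Divide by the smallest (0.011877 mol): C 1.000, H 1.999, O 2.000

CH2O2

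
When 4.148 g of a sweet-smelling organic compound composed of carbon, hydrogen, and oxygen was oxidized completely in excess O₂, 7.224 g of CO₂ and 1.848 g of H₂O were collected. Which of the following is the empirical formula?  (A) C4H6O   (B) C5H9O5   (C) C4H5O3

mol C = 7.224 g CO₂ ÷ 44.009 g/mol = 0.16415 mol
mol H = 2 × 1.848 g H₂O ÷ 18.015 g/mol = 0.20516 mol
mass O = 4.148 − (1.9716 + 0.20680) = 1.9696 g → mol O = 1.9696 ÷ 15.999 = 0.12311 mol
Divide by the smallest (0.12311 mol): C 1.333, H 1.667, O 1.000
Multiplying each by 3 gives whole numbers: C 4.00, H 5.00, O 3.00

(C) C4H5O3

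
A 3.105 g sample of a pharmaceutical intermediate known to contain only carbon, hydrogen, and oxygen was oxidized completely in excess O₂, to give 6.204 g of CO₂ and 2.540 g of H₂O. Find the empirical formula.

mol C = 6.204 g CO₂ ÷ 44.009 g/mol = 0.14097 mol
mol H = 2 × 2.540 g H₂O ÷ 18.015 g/mol = 0.28199 mol
mass O = 3.105 − (1.6932 + 0.28424) = 1.1276 g → mol O = 1.1276 ÷ 15.999 = 0.070476 mol
Divide by the smallest (0.070476 mol): C 2.000, H 4.001, O 1.000

C2H4O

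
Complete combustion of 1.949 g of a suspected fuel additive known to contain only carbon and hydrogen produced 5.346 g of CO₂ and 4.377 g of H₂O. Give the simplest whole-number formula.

mol C = 5.346 g CO₂ ÷ 44.009 g/mol = 0.12148 mol
mol H = 2 × 4.377 g H₂O ÷ 18.015 g/mol = 0.48593 mol
Divide by the smallest (0.12148 mol): C 1.000, H 4.000

CH4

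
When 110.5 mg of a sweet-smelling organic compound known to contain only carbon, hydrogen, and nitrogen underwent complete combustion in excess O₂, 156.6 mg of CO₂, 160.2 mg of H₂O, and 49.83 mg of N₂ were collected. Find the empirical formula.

CH5N

mol C = 0.1566 g CO₂ ÷ 44.009 g/mol = 0.0035584 mol
mol H = 2 × 0.1602 g H₂O ÷ 18.015 g/mol = 0.017785 mol
mol N = 2 × 0.04983 g N₂ ÷ 28.014 g/mol = 0.0035575 mol
Divide by the smallest (0.0035575 mol): C 1.000, H 4.999, N 1.000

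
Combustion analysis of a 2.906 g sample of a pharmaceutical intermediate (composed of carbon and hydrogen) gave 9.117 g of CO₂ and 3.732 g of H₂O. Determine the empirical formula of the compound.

mol C = 9.117 g CO₂ ÷ 44.009 g/mol = 0.20716 mol
mol H = 2 × 3.732 g H₂O ÷ 18.015 g/mol = 0.41432 mol
Divide by the smallest (0.20716 mol): C 1.000, H 2.000

CH2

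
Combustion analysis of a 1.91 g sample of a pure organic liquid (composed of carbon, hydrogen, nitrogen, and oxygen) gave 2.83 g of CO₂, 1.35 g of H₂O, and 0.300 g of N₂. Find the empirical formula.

mol C = 2.83 g CO₂ ÷ 44.009 g/mol = 0.06431 mol
mol H = 2 × 1.35 g H₂O ÷ 18.015 g/mol = 0.1499 mol
mol N = 2 × 0.300 g N₂ ÷ 28.014 g/mol = 0.02142 mol
mass O = 1.91 − (0.7724 + 0.1511 + 0.3000) = 0.6866 g → mol O = 0.6866 ÷ 15.999 = 0.04291 mol
Divide by the smallest (0.02142 mol): C 3.002, H 6.998, N 1.000, O 2.004

C3H7NO2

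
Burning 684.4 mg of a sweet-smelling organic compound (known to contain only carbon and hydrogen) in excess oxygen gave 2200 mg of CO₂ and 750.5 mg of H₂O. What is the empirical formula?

C3H5

mol C = 2.200 g CO₂ ÷ 44.009 g/mol = 0.049990 mol
mol H = 2 × 0.7505 g H₂O ÷ 18.015 g/mol = 0.083319 mol
Divide by the smallest (0.049990 mol): C 1.000, H 1.667
Multiplying each by 3 gives whole numbers: C 3.00, H 5.00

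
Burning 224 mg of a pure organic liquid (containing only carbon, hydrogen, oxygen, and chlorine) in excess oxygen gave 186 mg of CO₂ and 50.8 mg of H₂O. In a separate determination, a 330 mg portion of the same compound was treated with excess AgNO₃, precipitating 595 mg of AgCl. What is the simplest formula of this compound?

C3H4Cl2O3

mol C = 0.186 g CO₂ ÷ 44.009 g/mol = 0.004226 mol
mol H = 2 × 0.0508 g H₂O ÷ 18.015 g/mol = 0.005640 mol
From the AgCl data: mol Cl per gram of compound = (0.595 ÷ 143.318) ÷ 0.330 = 0.01258 mol/g, so in the 0.224 g combustion sample mol Cl = 0.002818 mol
mass O = 0.224 − (0.05076 + 0.005685 + 0.09990) = 0.06765 g → mol O = 0.06765 ÷ 15.999 = 0.004228 mol
Divide by the smallest (0.002818 mol): C 1.500, H 2.001, Cl 1.000, O 1.500
Multiplying each by 2 gives whole numbers: C 3.00, H 4.00, Cl 2.00, O 3.00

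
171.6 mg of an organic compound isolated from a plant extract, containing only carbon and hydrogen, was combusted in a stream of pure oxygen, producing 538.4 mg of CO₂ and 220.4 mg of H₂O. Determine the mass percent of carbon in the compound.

mol C = 0.5384 g CO₂ ÷ 44.009 g/mol = 0.012234 mol
mol H = 2 × 0.2204 g H₂O ÷ 18.015 g/mol = 0.024468 mol
mass % C = 0.14694 g ÷ 0.1716 g × 100%

85.63%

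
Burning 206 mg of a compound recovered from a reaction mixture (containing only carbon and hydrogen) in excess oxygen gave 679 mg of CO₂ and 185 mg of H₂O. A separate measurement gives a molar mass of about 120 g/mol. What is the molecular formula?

C9H12

mol C = 0.679 g CO₂ ÷ 44.009 g/mol = 0.01543 mol
mol H = 2 × 0.185 g H₂O ÷ 18.015 g/mol = 0.02054 mol
Divide by the smallest (0.01543 mol): C 1.000, H 1.331
Multiplying each by 3 gives whole numbers: C 3.00, H 3.99
Empirical formula: C3H4
Empirical-formula mass = 40.06 g/mol; 120 ÷ 40.06 ≈ 3, so the molecular formula is C9H12.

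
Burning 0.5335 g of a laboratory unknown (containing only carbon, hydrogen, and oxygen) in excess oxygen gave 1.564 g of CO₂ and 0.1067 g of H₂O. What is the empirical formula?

mol C = 1.564 g CO₂ ÷ 44.009 g/mol = 0.035538 mol
mol H = 2 × 0.1067 g H₂O ÷ 18.015 g/mol = 0.011846 mol
mass O = 0.5335 − (0.42685 + 0.011940) = 0.094710 g → mol O = 0.094710 ÷ 15.999 = 0.0059198 mol
Divide by the smallest (0.0059198 mol): C 6.003, H 2.001, O 1.000

C6H2O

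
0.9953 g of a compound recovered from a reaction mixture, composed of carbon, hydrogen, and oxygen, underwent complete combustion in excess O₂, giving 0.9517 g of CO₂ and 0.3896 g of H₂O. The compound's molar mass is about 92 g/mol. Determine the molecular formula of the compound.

mol C = 0.9517 g CO₂ ÷ 44.009 g/mol = 0.021625 mol
mol H = 2 × 0.3896 g H₂O ÷ 18.015 g/mol = 0.043253 mol
mass O = 0.9953 − (0.25974 + 0.043599) = 0.69196 g → mol O = 0.69196 ÷ 15.999 = 0.043250 mol
Divide by the smallest (0.021625 mol): C 1.000, H 2.000, O 2.000
Empirical formula: CH2O2
Empirical-formula mass = 46.02 g/mol; 92 ÷ 46.02 ≈ 2, so the molecular formula is C2H4O4.

C2H4O4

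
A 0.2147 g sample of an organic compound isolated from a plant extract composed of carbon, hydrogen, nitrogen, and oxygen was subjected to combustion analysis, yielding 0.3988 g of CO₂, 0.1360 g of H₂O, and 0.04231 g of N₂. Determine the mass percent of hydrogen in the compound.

7.09%

mol C = 0.3988 g CO₂ ÷ 44.009 g/mol = 0.0090618 mol
mol H = 2 × 0.1360 g H₂O ÷ 18.015 g/mol = 0.015099 mol
mol N = 2 × 0.04231 g N₂ ÷ 28.014 g/mol = 0.0030206 mol
mass O = 0.2147 − (0.10884 + 0.015219 + 0.042310) = 0.048330 g → mol O = 0.048330 ÷ 15.999 = 0.0030208 mol
mass % H = 0.015219 g ÷ 0.2147 g × 100%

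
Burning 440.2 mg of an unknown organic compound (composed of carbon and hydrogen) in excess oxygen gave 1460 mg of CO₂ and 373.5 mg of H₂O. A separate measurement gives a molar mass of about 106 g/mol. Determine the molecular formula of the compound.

C8H10

mol C = 1.460 g CO₂ ÷ 44.009 g/mol = 0.033175 mol
mol H = 2 × 0.3735 g H₂O ÷ 18.015 g/mol = 0.041465 mol
Divide by the smallest (0.033175 mol): C 1.000, H 1.250
Multiplying each by 4 gives whole numbers: C 4.00, H 5.00
Empirical formula: C4H5
Empirical-formula mass = 53.08 g/mol; 106 ÷ 53.08 ≈ 2, so the molecular formula is C8H10.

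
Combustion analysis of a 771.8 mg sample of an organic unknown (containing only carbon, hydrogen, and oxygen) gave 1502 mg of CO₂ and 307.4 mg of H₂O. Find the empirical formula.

mol C = 1.502 g CO₂ ÷ 44.009 g/mol = 0.034129 mol
mol H = 2 × 0.3074 g H₂O ÷ 18.015 g/mol = 0.034127 mol
mass O = 0.7718 − (0.40993 + 0.034400) = 0.32747 g → mol O = 0.32747 ÷ 15.999 = 0.020468 mol
Divide by the smallest (0.020468 mol): C 1.667, H 1.667, O 1.000
Multiplying each by 3 gives whole numbers: C 5.00, H 5.00, O 3.00

C5H5O3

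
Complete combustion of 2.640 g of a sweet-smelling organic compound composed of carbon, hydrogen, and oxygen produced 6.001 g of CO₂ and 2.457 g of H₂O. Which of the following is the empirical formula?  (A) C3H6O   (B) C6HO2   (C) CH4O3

mol C = 6.001 g CO₂ ÷ 44.009 g/mol = 0.13636 mol
mol H = 2 × 2.457 g H₂O ÷ 18.015 g/mol = 0.27277 mol
mass O = 2.640 − (1.6378 + 0.27495) = 0.72724 g → mol O = 0.72724 ÷ 15.999 = 0.045456 mol
Divide by the smallest (0.045456 mol): C 3.000, H 6.001, O 1.000

(A) C3H6O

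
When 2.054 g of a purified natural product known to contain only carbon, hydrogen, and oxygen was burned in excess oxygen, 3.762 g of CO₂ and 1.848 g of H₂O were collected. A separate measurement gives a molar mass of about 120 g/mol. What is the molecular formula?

C5H12O3

mol C = 3.762 g CO₂ ÷ 44.009 g/mol = 0.085483 mol
mol H = 2 × 1.848 g H₂O ÷ 18.015 g/mol = 0.20516 mol
mass O = 2.054 − (1.0267 + 0.20680) = 0.82047 g → mol O = 0.82047 ÷ 15.999 = 0.051282 mol
Divide by the smallest (0.051282 mol): C 1.667, H 4.001, O 1.000
Multiplying each by 3 gives whole numbers: C 5.00, H 12.00, O 3.00
Empirical formula: C5H12O3
Empirical-formula mass = 120.15 g/mol; 120 ÷ 120.15 ≈ 1, so the molecular formula is C5H12O3.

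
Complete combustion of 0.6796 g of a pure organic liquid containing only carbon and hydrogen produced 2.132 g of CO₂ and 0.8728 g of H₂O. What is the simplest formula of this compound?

CH2

mol C = 2.132 g CO₂ ÷ 44.009 g/mol = 0.048445 mol
mol H = 2 × 0.8728 g H₂O ÷ 18.015 g/mol = 0.096897 mol
Divide by the smallest (0.048445 mol): C 1.000, H 2.000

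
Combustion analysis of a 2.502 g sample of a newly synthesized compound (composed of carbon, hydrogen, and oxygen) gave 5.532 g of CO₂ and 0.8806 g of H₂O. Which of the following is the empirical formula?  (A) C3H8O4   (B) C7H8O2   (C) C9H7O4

mol C = 5.532 g CO₂ ÷ 44.009 g/mol = 0.12570 mol
mol H = 2 × 0.8806 g H₂O ÷ 18.015 g/mol = 0.097763 mol
mass O = 2.502 − (1.5098 + 0.098545) = 0.89365 g → mol O = 0.89365 ÷ 15.999 = 0.055857 mol
Divide by the smallest (0.055857 mol): C 2.250, H 1.750, O 1.000
Multiplying each by 4 gives whole numbers: C 9.00, H 7.00, O 4.00

(C) C9H7O4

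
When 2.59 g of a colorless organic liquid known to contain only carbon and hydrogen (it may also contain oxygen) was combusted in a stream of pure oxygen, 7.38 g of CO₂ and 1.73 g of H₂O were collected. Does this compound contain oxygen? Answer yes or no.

mol C = 7.38 g CO₂ ÷ 44.009 g/mol = 0.1677 mol
mol H = 2 × 1.73 g H₂O ÷ 18.015 g/mol = 0.1921 mol
C and H account for only 2.208 g of the 2.59 g sample; the remaining 0.3822 g must be oxygen.

yes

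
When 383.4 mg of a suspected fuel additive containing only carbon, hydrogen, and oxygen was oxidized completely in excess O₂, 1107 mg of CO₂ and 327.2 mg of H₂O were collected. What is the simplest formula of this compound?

mol C = 1.107 g CO₂ ÷ 44.009 g/mol = 0.025154 mol
mol H = 2 × 0.3272 g H₂O ÷ 18.015 g/mol = 0.036325 mol
mass O = 0.3834 − (0.30212 + 0.036616) = 0.044660 g → mol O = 0.044660 ÷ 15.999 = 0.0027914 mol
Divide by the smallest (0.0027914 mol): C 9.011, H 13.013, O 1.000

C9H13O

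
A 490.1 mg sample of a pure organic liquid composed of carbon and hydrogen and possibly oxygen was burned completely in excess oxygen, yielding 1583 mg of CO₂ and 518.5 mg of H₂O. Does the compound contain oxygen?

mol C = 1.583 g CO₂ ÷ 44.009 g/mol = 0.035970 mol
mol H = 2 × 0.5185 g H₂O ÷ 18.015 g/mol = 0.057563 mol
C and H together account for 0.49006 g — essentially the entire 0.4901 g sample — so the compound contains no oxygen.

no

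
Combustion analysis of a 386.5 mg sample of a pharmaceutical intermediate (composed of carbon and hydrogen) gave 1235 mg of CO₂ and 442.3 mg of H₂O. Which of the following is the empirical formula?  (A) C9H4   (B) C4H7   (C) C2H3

(B) C4H7

mol C = 1.235 g CO₂ ÷ 44.009 g/mol = 0.028062 mol
mol H = 2 × 0.4423 g H₂O ÷ 18.015 g/mol = 0.049104 mol
Divide by the smallest (0.028062 mol): C 1.000, H 1.750
Multiplying each by 4 gives whole numbers: C 4.00, H 7.00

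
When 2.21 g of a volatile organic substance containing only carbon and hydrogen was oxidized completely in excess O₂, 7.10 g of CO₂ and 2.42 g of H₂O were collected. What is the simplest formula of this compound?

C3H5

mol C = 7.10 g CO₂ ÷ 44.009 g/mol = 0.1613 mol
mol H = 2 × 2.42 g H₂O ÷ 18.015 g/mol = 0.2687 mol
Divide by the smallest (0.1613 mol): C 1.000, H 1.665
Multiplying each by 3 gives whole numbers: C 3.00, H 5.00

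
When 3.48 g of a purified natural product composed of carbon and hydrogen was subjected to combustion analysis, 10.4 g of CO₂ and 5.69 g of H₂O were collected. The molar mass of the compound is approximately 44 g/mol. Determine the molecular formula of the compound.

C3H8

mol C = 10.4 g CO₂ ÷ 44.009 g/mol = 0.2363 mol
mol H = 2 × 5.69 g H₂O ÷ 18.015 g/mol = 0.6317 mol
Divide by the smallest (0.2363 mol): C 1.000, H 2.673
Multiplying each by 3 gives whole numbers: C 3.00, H 8.02
Empirical formula: C3H8
Empirical-formula mass = 44.10 g/mol; 44 ÷ 44.10 ≈ 1, so the molecular formula is C3H8.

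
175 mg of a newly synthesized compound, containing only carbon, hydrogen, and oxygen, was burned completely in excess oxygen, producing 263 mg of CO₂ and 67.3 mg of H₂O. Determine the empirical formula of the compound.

mol C = 0.263 g CO₂ ÷ 44.009 g/mol = 0.005976 mol
mol H = 2 × 0.0673 g H₂O ÷ 18.015 g/mol = 0.007472 mol
mass O = 0.175 − (0.07178 + 0.007531) = 0.09569 g → mol O = 0.09569 ÷ 15.999 = 0.005981 mol
Divide by the smallest (0.005976 mol): C 1.000, H 1.250, O 1.001
Multiplying each by 4 gives whole numbers: C 4.00, H 5.00, O 4.00

C4H5O4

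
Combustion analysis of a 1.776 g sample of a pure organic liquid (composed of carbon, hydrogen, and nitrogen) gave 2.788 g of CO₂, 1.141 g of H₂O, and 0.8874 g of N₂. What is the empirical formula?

CH2N

mol C = 2.788 g CO₂ ÷ 44.009 g/mol = 0.063351 mol
mol H = 2 × 1.141 g H₂O ÷ 18.015 g/mol = 0.12667 mol
mol N = 2 × 0.8874 g N₂ ÷ 28.014 g/mol = 0.063354 mol
Divide by the smallest (0.063351 mol): C 1.000, H 2.000, N 1.000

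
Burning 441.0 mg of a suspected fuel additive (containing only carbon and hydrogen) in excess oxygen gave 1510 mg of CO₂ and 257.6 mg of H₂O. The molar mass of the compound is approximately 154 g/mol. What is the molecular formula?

C12H10

mol C = 1.510 g CO₂ ÷ 44.009 g/mol = 0.034311 mol
mol H = 2 × 0.2576 g H₂O ÷ 18.015 g/mol = 0.028598 mol
Divide by the smallest (0.028598 mol): C 1.200, H 1.000
Multiplying each by 5 gives whole numbers: C 6.00, H 5.00
Empirical formula: C6H5
Empirical-formula mass = 77.11 g/mol; 154 ÷ 77.11 ≈ 2, so the molecular formula is C12H10.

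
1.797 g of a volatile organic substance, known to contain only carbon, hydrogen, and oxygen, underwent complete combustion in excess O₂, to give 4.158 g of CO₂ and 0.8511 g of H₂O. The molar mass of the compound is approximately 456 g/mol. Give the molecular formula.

C24H24O9

mol C = 4.158 g CO₂ ÷ 44.009 g/mol = 0.094481 mol
mol H = 2 × 0.8511 g H₂O ÷ 18.015 g/mol = 0.094488 mol
mass O = 1.797 − (1.1348 + 0.095244) = 0.56695 g → mol O = 0.56695 ÷ 15.999 = 0.035437 mol
Divide by the smallest (0.035437 mol): C 2.666, H 2.666, O 1.000
Multiplying each by 3 gives whole numbers: C 8.00, H 8.00, O 3.00
Empirical formula: C8H8O3
Empirical-formula mass = 152.15 g/mol; 456 ÷ 152.15 ≈ 3, so the molecular formula is C24H24O9.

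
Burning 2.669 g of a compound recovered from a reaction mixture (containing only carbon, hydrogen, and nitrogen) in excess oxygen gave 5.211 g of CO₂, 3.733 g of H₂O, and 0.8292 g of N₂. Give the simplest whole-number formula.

C2H7N

mol C = 5.211 g CO₂ ÷ 44.009 g/mol = 0.11841 mol
mol H = 2 × 3.733 g H₂O ÷ 18.015 g/mol = 0.41443 mol
mol N = 2 × 0.8292 g N₂ ÷ 28.014 g/mol = 0.059199 mol
Divide by the smallest (0.059199 mol): C 2.000, H 7.001, N 1.000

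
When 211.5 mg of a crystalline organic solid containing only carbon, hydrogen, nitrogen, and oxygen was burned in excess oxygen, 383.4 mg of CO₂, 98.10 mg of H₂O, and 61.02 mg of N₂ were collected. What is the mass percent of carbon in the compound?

49.47%

mol C = 0.3834 g CO₂ ÷ 44.009 g/mol = 0.0087119 mol
mol H = 2 × 0.09810 g H₂O ÷ 18.015 g/mol = 0.010891 mol
mol N = 2 × 0.06102 g N₂ ÷ 28.014 g/mol = 0.0043564 mol
mass O = 0.2115 − (0.10464 + 0.010978 + 0.061020) = 0.034864 g → mol O = 0.034864 ÷ 15.999 = 0.0021791 mol
mass % C = 0.10464 g ÷ 0.2115 g × 100%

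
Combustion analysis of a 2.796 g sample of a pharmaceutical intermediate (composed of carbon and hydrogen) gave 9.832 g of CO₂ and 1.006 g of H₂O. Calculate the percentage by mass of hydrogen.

4.03%

mol C = 9.832 g CO₂ ÷ 44.009 g/mol = 0.22341 mol
mol H = 2 × 1.006 g H₂O ÷ 18.015 g/mol = 0.11168 mol
mass % H = 0.11258 g ÷ 2.796 g × 100%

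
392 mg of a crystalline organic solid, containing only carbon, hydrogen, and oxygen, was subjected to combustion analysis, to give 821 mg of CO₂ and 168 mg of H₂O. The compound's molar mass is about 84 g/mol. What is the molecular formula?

C4H4O2

mol C = 0.821 g CO₂ ÷ 44.009 g/mol = 0.01866 mol
mol H = 2 × 0.168 g H₂O ÷ 18.015 g/mol = 0.01865 mol
mass O = 0.392 − (0.2241 + 0.01880) = 0.1491 g → mol O = 0.1491 ÷ 15.999 = 0.009321 mol
Divide by the smallest (0.009321 mol): C 2.001, H 2.001, O 1.000
Empirical formula: C2H2O
Empirical-formula mass = 42.04 g/mol; 84 ÷ 42.04 ≈ 2, so the molecular formula is C4H4O2.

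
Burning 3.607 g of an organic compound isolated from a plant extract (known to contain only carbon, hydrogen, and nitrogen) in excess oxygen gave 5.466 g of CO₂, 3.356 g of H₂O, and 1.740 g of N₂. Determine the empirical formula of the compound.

mol C = 5.466 g CO₂ ÷ 44.009 g/mol = 0.12420 mol
mol H = 2 × 3.356 g H₂O ÷ 18.015 g/mol = 0.37258 mol
mol N = 2 × 1.740 g N₂ ÷ 28.014 g/mol = 0.12422 mol
Divide by the smallest (0.12420 mol): C 1.000, H 3.000, N 1.000

CH3N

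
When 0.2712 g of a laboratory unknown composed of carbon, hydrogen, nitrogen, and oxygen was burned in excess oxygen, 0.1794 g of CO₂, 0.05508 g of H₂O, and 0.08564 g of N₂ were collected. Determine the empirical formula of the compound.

C2H3N3O4

mol C = 0.1794 g CO₂ ÷ 44.009 g/mol = 0.0040764 mol
mol H = 2 × 0.05508 g H₂O ÷ 18.015 g/mol = 0.0061149 mol
mol N = 2 × 0.08564 g N₂ ÷ 28.014 g/mol = 0.0061141 mol
mass O = 0.2712 − (0.048962 + 0.0061638 + 0.085640) = 0.13043 g → mol O = 0.13043 ÷ 15.999 = 0.0081526 mol
Divide by the smallest (0.0040764 mol): C 1.000, H 1.500, N 1.500, O 2.000
Multiplying each by 2 gives whole numbers: C 2.00, H 3.00, N 3.00, O 4.00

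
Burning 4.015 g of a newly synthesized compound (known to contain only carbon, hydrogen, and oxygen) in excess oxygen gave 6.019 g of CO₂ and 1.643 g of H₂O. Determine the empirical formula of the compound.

C3H4O3

mol C = 6.019 g CO₂ ÷ 44.009 g/mol = 0.13677 mol
mol H = 2 × 1.643 g H₂O ÷ 18.015 g/mol = 0.18240 mol
mass O = 4.015 − (1.6427 + 0.18386) = 2.1884 g → mol O = 2.1884 ÷ 15.999 = 0.13678 mol
Divide by the smallest (0.13677 mol): C 1.000, H 1.334, O 1.000
Multiplying each by 3 gives whole numbers: C 3.00, H 4.00, O 3.00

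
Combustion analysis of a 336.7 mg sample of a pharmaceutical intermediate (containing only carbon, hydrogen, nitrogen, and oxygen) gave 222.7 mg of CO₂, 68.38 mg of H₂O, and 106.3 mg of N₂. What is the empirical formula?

mol C = 0.2227 g CO₂ ÷ 44.009 g/mol = 0.0050603 mol
mol H = 2 × 0.06838 g H₂O ÷ 18.015 g/mol = 0.0075915 mol
mol N = 2 × 0.1063 g N₂ ÷ 28.014 g/mol = 0.0075891 mol
mass O = 0.3367 − (0.060780 + 0.0076522 + 0.10630) = 0.16197 g → mol O = 0.16197 ÷ 15.999 = 0.010124 mol
Divide by the smallest (0.0050603 mol): C 1.000, H 1.500, N 1.500, O 2.001
Multiplying each by 2 gives whole numbers: C 2.00, H 3.00, N 3.00, O 4.00

C2H3N3O4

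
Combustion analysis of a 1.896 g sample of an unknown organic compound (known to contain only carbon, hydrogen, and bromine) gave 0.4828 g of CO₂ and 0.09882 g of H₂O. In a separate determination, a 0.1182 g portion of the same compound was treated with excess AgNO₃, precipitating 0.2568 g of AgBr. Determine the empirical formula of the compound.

CHBr2

mol C = 0.4828 g CO₂ ÷ 44.009 g/mol = 0.010970 mol
mol H = 2 × 0.09882 g H₂O ÷ 18.015 g/mol = 0.010971 mol
From the AgBr data: mol Br per gram of compound = (0.2568 ÷ 187.772) ÷ 0.1182 = 0.011570 mol/g, so in the 1.896 g combustion sample mol Br = 0.021937 mol
Divide by the smallest (0.010970 mol): C 1.000, H 1.000, Br 2.000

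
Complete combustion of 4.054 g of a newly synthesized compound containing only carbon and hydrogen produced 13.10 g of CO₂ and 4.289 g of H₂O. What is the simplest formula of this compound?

C5H8

mol C = 13.10 g CO₂ ÷ 44.009 g/mol = 0.29767 mol
mol H = 2 × 4.289 g H₂O ÷ 18.015 g/mol = 0.47616 mol
Divide by the smallest (0.29767 mol): C 1.000, H 1.600
Multiplying each by 5 gives whole numbers: C 5.00, H 8.00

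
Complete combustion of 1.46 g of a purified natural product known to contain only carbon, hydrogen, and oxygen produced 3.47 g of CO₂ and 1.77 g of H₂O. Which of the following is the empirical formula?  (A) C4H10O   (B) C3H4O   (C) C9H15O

(A) C4H10O

mol C = 3.47 g CO₂ ÷ 44.009 g/mol = 0.07885 mol
mol H = 2 × 1.77 g H₂O ÷ 18.015 g/mol = 0.1965 mol
mass O = 1.46 − (0.9470 + 0.1981) = 0.3149 g → mol O = 0.3149 ÷ 15.999 = 0.01968 mol
Divide by the smallest (0.01968 mol): C 4.006, H 9.984, O 1.000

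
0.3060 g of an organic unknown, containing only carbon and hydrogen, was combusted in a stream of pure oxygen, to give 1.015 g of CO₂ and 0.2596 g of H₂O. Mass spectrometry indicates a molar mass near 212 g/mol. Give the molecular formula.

mol C = 1.015 g CO₂ ÷ 44.009 g/mol = 0.023063 mol
mol H = 2 × 0.2596 g H₂O ÷ 18.015 g/mol = 0.028820 mol
Divide by the smallest (0.023063 mol): C 1.000, H 1.250
Multiplying each by 4 gives whole numbers: C 4.00, H 5.00
Empirical formula: C4H5
Empirical-formula mass = 53.08 g/mol; 212 ÷ 53.08 ≈ 4, so the molecular formula is C16H20.

C16H20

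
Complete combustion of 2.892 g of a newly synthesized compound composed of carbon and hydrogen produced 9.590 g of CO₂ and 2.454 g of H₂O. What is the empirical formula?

mol C = 9.590 g CO₂ ÷ 44.009 g/mol = 0.21791 mol
mol H = 2 × 2.454 g H₂O ÷ 18.015 g/mol = 0.27244 mol
Divide by the smallest (0.21791 mol): C 1.000, H 1.250
Multiplying each by 4 gives whole numbers: C 4.00, H 5.00

C4H5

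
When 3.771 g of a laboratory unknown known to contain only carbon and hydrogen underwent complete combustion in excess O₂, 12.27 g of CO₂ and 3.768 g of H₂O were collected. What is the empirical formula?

mol C = 12.27 g CO₂ ÷ 44.009 g/mol = 0.27881 mol
mol H = 2 × 3.768 g H₂O ÷ 18.015 g/mol = 0.41832 mol
Divide by the smallest (0.27881 mol): C 1.000, H 1.500
Multiplying each by 2 gives whole numbers: C 2.00, H 3.00

C2H3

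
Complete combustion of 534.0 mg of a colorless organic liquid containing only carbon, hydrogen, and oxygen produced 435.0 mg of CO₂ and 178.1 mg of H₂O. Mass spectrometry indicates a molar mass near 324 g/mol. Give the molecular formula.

C6H12O15

mol C = 0.4350 g CO₂ ÷ 44.009 g/mol = 0.0098843 mol
mol H = 2 × 0.1781 g H₂O ÷ 18.015 g/mol = 0.019772 mol
mass O = 0.5340 − (0.11872 + 0.019931) = 0.39535 g → mol O = 0.39535 ÷ 15.999 = 0.024711 mol
Divide by the smallest (0.0098843 mol): C 1.000, H 2.000, O 2.500
Multiplying each by 2 gives whole numbers: C 2.00, H 4.00, O 5.00
Empirical formula: C2H4O5
Empirical-formula mass = 108.05 g/mol; 324 ÷ 108.05 ≈ 3, so the molecular formula is C6H12O15.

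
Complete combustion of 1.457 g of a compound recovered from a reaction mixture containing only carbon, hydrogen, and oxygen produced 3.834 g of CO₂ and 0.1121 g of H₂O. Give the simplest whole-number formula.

C7HO2

mol C = 3.834 g CO₂ ÷ 44.009 g/mol = 0.087119 mol
mol H = 2 × 0.1121 g H₂O ÷ 18.015 g/mol = 0.012445 mol
mass O = 1.457 − (1.0464 + 0.012545) = 0.39807 g → mol O = 0.39807 ÷ 15.999 = 0.024881 mol
Divide by the smallest (0.012445 mol): C 7.000, H 1.000, O 1.999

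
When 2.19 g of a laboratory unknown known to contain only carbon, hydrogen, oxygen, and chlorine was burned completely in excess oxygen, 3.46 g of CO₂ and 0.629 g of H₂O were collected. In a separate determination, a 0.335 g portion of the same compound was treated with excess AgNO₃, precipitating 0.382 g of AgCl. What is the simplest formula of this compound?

mol C = 3.46 g CO₂ ÷ 44.009 g/mol = 0.07862 mol
mol H = 2 × 0.629 g H₂O ÷ 18.015 g/mol = 0.06983 mol
From the AgCl data: mol Cl per gram of compound = (0.382 ÷ 143.318) ÷ 0.335 = 0.007956 mol/g, so in the 2.19 g combustion sample mol Cl = 0.01742 mol
mass O = 2.19 − (0.9443 + 0.07039 + 0.6177) = 0.5576 g → mol O = 0.5576 ÷ 15.999 = 0.03485 mol
Divide by the smallest (0.01742 mol): C 4.512, H 4.008, Cl 1.000, O 2.000
Multiplying each by 2 gives whole numbers: C 9.02, H 8.02, Cl 2.00, O 4.00

C9H8Cl2O4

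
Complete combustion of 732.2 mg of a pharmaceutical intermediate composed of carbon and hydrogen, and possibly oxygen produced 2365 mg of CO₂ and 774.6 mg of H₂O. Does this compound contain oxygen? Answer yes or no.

mol C = 2.365 g CO₂ ÷ 44.009 g/mol = 0.053739 mol
mol H = 2 × 0.7746 g H₂O ÷ 18.015 g/mol = 0.085995 mol
C and H together account for 0.73214 g — essentially the entire 0.7322 g sample — so the compound contains no oxygen.

no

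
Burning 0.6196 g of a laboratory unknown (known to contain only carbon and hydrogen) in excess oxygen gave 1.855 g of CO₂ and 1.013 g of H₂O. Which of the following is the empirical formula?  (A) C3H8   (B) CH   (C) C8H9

mol C = 1.855 g CO₂ ÷ 44.009 g/mol = 0.042150 mol
mol H = 2 × 1.013 g H₂O ÷ 18.015 g/mol = 0.11246 mol
Divide by the smallest (0.042150 mol): C 1.000, H 2.668
Multiplying each by 3 gives whole numbers: C 3.00, H 8.00

(A) C3H8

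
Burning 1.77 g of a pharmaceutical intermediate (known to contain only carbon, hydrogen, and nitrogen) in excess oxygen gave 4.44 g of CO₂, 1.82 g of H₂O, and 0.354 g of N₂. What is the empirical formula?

C4H8N

mol C = 4.44 g CO₂ ÷ 44.009 g/mol = 0.1009 mol
mol H = 2 × 1.82 g H₂O ÷ 18.015 g/mol = 0.2021 mol
mol N = 2 × 0.354 g N₂ ÷ 28.014 g/mol = 0.02527 mol
Divide by the smallest (0.02527 mol): C 3.992, H 7.995, N 1.000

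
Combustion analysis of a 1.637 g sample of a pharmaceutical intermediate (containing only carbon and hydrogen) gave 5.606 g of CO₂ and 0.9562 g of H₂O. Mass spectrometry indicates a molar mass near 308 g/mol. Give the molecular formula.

C24H20

mol C = 5.606 g CO₂ ÷ 44.009 g/mol = 0.12738 mol
mol H = 2 × 0.9562 g H₂O ÷ 18.015 g/mol = 0.10616 mol
Divide by the smallest (0.10616 mol): C 1.200, H 1.000
Multiplying each by 5 gives whole numbers: C 6.00, H 5.00
Empirical formula: C6H5
Empirical-formula mass = 77.11 g/mol; 308 ÷ 77.11 ≈ 4, so the molecular formula is C24H20.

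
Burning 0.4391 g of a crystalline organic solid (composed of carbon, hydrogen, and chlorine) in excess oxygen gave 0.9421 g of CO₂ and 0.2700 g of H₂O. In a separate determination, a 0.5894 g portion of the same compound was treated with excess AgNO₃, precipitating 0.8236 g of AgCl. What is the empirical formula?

C5H7Cl

mol C = 0.9421 g CO₂ ÷ 44.009 g/mol = 0.021407 mol
mol H = 2 × 0.2700 g H₂O ÷ 18.015 g/mol = 0.029975 mol
From the AgCl data: mol Cl per gram of compound = (0.8236 ÷ 143.318) ÷ 0.5894 = 0.0097500 mol/g, so in the 0.4391 g combustion sample mol Cl = 0.0042812 mol
Divide by the smallest (0.0042812 mol): C 5.000, H 7.001, Cl 1.000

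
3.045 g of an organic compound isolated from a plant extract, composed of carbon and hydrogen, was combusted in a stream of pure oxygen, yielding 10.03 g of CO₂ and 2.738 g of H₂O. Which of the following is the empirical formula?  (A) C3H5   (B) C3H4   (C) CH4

mol C = 10.03 g CO₂ ÷ 44.009 g/mol = 0.22791 mol
mol H = 2 × 2.738 g H₂O ÷ 18.015 g/mol = 0.30397 mol
Divide by the smallest (0.22791 mol): C 1.000, H 1.334
Multiplying each by 3 gives whole numbers: C 3.00, H 4.00

(B) C3H4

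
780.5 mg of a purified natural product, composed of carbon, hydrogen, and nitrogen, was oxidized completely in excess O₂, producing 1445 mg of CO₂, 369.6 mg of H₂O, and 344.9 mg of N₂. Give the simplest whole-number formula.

C4H5N3

mol C = 1.445 g CO₂ ÷ 44.009 g/mol = 0.032834 mol
mol H = 2 × 0.3696 g H₂O ÷ 18.015 g/mol = 0.041032 mol
mol N = 2 × 0.3449 g N₂ ÷ 28.014 g/mol = 0.024623 mol
Divide by the smallest (0.024623 mol): C 1.333, H 1.666, N 1.000
Multiplying each by 3 gives whole numbers: C 4.00, H 5.00, N 3.00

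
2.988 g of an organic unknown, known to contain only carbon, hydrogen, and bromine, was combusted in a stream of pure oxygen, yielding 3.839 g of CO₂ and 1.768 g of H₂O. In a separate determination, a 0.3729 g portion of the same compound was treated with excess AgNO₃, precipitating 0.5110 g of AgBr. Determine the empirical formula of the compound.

C4H9Br

mol C = 3.839 g CO₂ ÷ 44.009 g/mol = 0.087232 mol
mol H = 2 × 1.768 g H₂O ÷ 18.015 g/mol = 0.19628 mol
From the AgBr data: mol Br per gram of compound = (0.5110 ÷ 187.772) ÷ 0.3729 = 0.0072979 mol/g, so in the 2.988 g combustion sample mol Br = 0.021806 mol
Divide by the smallest (0.021806 mol): C 4.000, H 9.001, Br 1.000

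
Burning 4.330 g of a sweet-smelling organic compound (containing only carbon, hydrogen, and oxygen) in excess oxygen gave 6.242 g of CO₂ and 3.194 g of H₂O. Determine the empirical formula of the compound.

mol C = 6.242 g CO₂ ÷ 44.009 g/mol = 0.14183 mol
mol H = 2 × 3.194 g H₂O ÷ 18.015 g/mol = 0.35459 mol
mass O = 4.330 − (1.7036 + 0.35743) = 2.2690 g → mol O = 2.2690 ÷ 15.999 = 0.14182 mol
Divide by the smallest (0.14182 mol): C 1.000, H 2.500, O 1.000
Multiplying each by 2 gives whole numbers: C 2.00, H 5.00, O 2.00

C2H5O2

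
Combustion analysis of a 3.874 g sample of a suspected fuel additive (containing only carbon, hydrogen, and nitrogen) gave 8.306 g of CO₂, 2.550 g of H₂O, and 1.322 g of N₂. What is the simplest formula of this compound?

C2H3N

mol C = 8.306 g CO₂ ÷ 44.009 g/mol = 0.18873 mol
mol H = 2 × 2.550 g H₂O ÷ 18.015 g/mol = 0.28310 mol
mol N = 2 × 1.322 g N₂ ÷ 28.014 g/mol = 0.094381 mol
Divide by the smallest (0.094381 mol): C 2.000, H 3.000, N 1.000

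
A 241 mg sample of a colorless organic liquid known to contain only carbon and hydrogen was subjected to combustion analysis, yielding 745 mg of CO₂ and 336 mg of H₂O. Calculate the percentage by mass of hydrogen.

15.6%

mol C = 0.745 g CO₂ ÷ 44.009 g/mol = 0.01693 mol
mol H = 2 × 0.336 g H₂O ÷ 18.015 g/mol = 0.03730 mol
mass % H = 0.03760 g ÷ 0.241 g × 100%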